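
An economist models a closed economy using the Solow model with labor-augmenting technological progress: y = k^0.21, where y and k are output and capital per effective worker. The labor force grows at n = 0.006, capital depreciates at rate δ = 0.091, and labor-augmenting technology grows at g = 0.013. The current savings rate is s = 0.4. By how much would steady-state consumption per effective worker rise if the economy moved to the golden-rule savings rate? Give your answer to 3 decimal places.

The effective depreciation rate is n + g + δ = 0.006 + 0.013 + 0.091 = 0.11.
Current steady state (s = 0.4): k* = (0.4/0.11)^(1/0.79) ≈ 5.1251, y* = 5.1251^0.21 ≈ 1.4094, c* = (1−0.4)·1.4094 ≈ 0.8456.
At the golden rule the marginal product of capital equals n+g+δ: 0.21·k^(0.21−1) = 0.11. Solving, k_gold = (0.21/0.11)^(1/0.79) ≈ 2.2671.
y_gold = 2.2671^0.21 ≈ 1.1875, c_gold = y_gold − 0.11·k_gold ≈ 0.9382.
Gain: Δc = 0.9382 − 0.8456 ≈ 0.0925.

Δc ≈ 0.093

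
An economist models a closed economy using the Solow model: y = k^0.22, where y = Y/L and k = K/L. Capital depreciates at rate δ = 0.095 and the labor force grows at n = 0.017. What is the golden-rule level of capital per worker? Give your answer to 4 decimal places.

Break-even investment rate: n + δ = 0.017 + 0.095 = 0.112.
At the golden rule the marginal product of capital equals n+δ: 0.22·k^(0.22−1) = 0.112. Solving, k_gold = (0.22/0.112)^(1/0.78) ≈ 2.3763.

k_gold ≈ 2.3763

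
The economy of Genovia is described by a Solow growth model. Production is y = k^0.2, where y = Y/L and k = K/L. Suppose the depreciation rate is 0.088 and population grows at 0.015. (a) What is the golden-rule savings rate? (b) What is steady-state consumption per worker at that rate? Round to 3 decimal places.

The effective depreciation rate is n + δ = 0.015 + 0.088 = 0.103.
For Cobb-Douglas, s_gold equals capital's share: s_gold = 0.2.
Setting f'(k) = n+δ gives 0.2·k^(0.2−1) = 0.103, hence k_gold = (0.2/0.103)^(1/0.8) ≈ 2.2921.
y_gold = 2.2921^0.2 ≈ 1.1805; c_gold = (1−0.2)·y_gold ≈ 0.9444.

(a) s_gold = 0.200; (b) c_gold ≈ 0.944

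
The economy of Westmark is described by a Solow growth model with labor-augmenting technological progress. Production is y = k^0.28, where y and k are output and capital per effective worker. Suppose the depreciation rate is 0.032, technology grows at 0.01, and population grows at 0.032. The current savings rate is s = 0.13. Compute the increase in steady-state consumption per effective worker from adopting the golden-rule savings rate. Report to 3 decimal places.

The effective depreciation rate is n + g + δ = 0.032 + 0.01 + 0.032 = 0.074.
Current steady state (s = 0.13): k* = (0.13/0.074)^(1/0.72) ≈ 2.1871, y* = 2.1871^0.28 ≈ 1.2450, c* = (1−0.13)·1.2450 ≈ 1.0831.
Setting f'(k) = n+g+δ gives 0.28·k^(0.28−1) = 0.074, hence k_gold = (0.28/0.074)^(1/0.72) ≈ 6.3486.
y_gold = 6.3486^0.28 ≈ 1.6778, c_gold = y_gold − 0.074·k_gold ≈ 1.2080.
Gain: Δc = 1.2080 − 1.0831 ≈ 0.1249.

Δc ≈ 0.125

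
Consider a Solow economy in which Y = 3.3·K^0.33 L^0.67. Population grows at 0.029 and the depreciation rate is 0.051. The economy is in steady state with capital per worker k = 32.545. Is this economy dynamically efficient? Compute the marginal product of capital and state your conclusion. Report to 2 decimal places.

Capital per worker breaks even when investment replaces (n + δ)·k; here n + δ = 0.08.
MPK = 0.33·3.3·k^(0.33−1) = 0.33·3.3·32.545^(-0.67) ≈ 0.1056.
MPK > 0.08, so the economy is dynamically efficient (under-saving).

dynamically efficient; MPK ≈ 0.11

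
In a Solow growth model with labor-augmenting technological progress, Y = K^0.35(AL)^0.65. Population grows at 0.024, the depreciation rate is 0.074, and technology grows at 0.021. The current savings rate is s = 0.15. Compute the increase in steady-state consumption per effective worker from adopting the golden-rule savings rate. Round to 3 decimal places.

The effective depreciation rate is n + g + δ = 0.024 + 0.021 + 0.074 = 0.119.
Current steady state (s = 0.15): k* = (0.15/0.119)^(1/0.65) ≈ 1.4279, y* = 1.4279^0.35 ≈ 1.1328, c* = (1−0.15)·1.1328 ≈ 0.9628.
Golden rule sets MPK = n+g+δ: 0.35·k^(0.35−1) = 0.119, so k_gold = (0.35/0.119)^(1/0.65) ≈ 5.2578.
y_gold = 5.2578^0.35 ≈ 1.7876, c_gold = y_gold − 0.119·k_gold ≈ 1.1620.
Gain: Δc = 1.1620 − 0.9628 ≈ 0.1991.

Δc ≈ 0.199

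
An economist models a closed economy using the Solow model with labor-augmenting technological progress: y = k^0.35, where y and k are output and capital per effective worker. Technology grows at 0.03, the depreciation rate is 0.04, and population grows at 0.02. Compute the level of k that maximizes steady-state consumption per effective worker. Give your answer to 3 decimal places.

n + g + δ = 0.02 + 0.03 + 0.04 = 0.09.
Golden rule sets MPK = n+g+δ: 0.35·k^(0.35−1) = 0.09, so k_gold = (0.35/0.09)^(1/0.65) ≈ 8.0802.

k_gold ≈ 8.080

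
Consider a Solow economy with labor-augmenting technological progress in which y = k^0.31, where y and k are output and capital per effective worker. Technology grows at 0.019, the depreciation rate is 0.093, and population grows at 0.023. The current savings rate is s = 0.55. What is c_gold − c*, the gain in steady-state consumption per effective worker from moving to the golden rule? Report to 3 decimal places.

Break-even investment rate: n + g + δ = 0.023 + 0.019 + 0.093 = 0.135.
Current steady state (s = 0.55): k* = (0.55/0.135)^(1/0.69) ≈ 7.6577, y* = 7.6577^0.31 ≈ 1.8796, c* = (1−0.55)·1.8796 ≈ 0.8458.
Setting f'(k) = n+g+δ gives 0.31·k^(0.31−1) = 0.135, hence k_gold = (0.31/0.135)^(1/0.69) ≈ 3.3360.
y_gold = 3.3360^0.31 ≈ 1.4528, c_gold = y_gold − 0.135·k_gold ≈ 1.0024.
Gain: Δc = 1.0024 − 0.8458 ≈ 0.1566.

Δc ≈ 0.157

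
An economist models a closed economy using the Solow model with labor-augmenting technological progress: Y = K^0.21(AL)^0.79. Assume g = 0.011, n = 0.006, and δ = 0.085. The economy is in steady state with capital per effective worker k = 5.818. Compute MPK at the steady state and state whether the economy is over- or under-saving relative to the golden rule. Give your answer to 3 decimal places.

over-saving; MPK ≈ 0.052

Capital per effective worker breaks even when investment replaces (n + g + δ)·k; here n + g + δ = 0.102.
MPK = 0.21·k^(0.21−1) = 0.21·5.818^(-0.79) ≈ 0.0522.
MPK < 0.102, so the economy is dynamically inefficient (over-saving).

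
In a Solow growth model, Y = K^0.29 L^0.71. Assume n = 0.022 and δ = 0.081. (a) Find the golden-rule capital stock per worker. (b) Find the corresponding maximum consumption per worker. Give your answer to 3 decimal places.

The effective depreciation rate is n + δ = 0.022 + 0.081 = 0.103.
Maximizing c = f(k) − (n+δ)·k gives f'(k) = n+δ, i.e. 0.29·k^(0.29−1) = 0.103, so k_gold = (0.29/0.103)^(1/0.71) ≈ 4.2972.
y_gold = 4.2972^0.29 ≈ 1.5262; c_gold = y_gold − 0.103·k_gold ≈ 1.0836.

(a) k_gold ≈ 4.297; (b) c_gold ≈ 1.084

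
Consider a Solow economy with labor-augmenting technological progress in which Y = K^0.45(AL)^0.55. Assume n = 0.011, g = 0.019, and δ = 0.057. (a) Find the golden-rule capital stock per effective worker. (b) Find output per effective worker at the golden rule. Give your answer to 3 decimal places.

(a) k_gold ≈ 19.844; (b) y_gold ≈ 3.836

Break-even investment rate: n + g + δ = 0.011 + 0.019 + 0.057 = 0.087.
At the golden rule the marginal product of capital equals n+g+δ: 0.45·k^(0.45−1) = 0.087. Solving, k_gold = (0.45/0.087)^(1/0.55) ≈ 19.8438.
y_gold = 19.8438^0.45 ≈ 3.8365.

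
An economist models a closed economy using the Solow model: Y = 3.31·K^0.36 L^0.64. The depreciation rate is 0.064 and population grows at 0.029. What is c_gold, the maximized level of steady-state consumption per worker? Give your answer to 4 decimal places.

c_gold ≈ 8.8932

The effective depreciation rate is n + δ = 0.029 + 0.064 = 0.093.
Maximizing c = f(k) − (n+δ)·k gives f'(k) = n+δ, i.e. 0.36·3.31·k^(0.36−1) = 0.093, so k_gold = (0.36·3.31/0.093)^(1/0.64) ≈ 53.7897.
y_gold = 3.31·53.7897^0.36 ≈ 13.8957.
c_gold = y_gold − (n+δ)·k_gold = 13.8957 − 0.093·53.7897 ≈ 8.8932.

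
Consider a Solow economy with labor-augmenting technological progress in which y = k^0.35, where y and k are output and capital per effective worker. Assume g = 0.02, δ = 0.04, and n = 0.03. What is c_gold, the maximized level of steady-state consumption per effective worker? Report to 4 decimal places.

n + g + δ = 0.03 + 0.02 + 0.04 = 0.09.
Setting f'(k) = n+g+δ gives 0.35·k^(0.35−1) = 0.09, hence k_gold = (0.35/0.09)^(1/0.65) ≈ 8.0802.
y_gold = 8.0802^0.35 ≈ 2.0778.
c_gold = y_gold − (n+g+δ)·k_gold = 2.0778 − 0.09·8.0802 ≈ 1.3506.

c_gold ≈ 1.3506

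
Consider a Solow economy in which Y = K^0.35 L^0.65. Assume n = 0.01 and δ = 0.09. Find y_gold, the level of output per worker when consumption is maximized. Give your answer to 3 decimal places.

y_gold ≈ 1.963

Break-even investment rate: n + δ = 0.01 + 0.09 = 0.1.
At the golden rule the marginal product of capital equals n+δ: 0.35·k^(0.35−1) = 0.1. Solving, k_gold = (0.35/0.1)^(1/0.65) ≈ 6.8711.
Output: y_gold = k_gold^0.35 = 6.8711^0.35 ≈ 1.9632.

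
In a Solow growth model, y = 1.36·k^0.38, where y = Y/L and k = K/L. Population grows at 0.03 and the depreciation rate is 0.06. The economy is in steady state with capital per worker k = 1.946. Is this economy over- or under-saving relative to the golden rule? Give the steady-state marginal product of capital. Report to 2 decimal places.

under-saving; MPK ≈ 0.34

n + δ = 0.03 + 0.06 = 0.09.
MPK = 0.38·1.36·k^(0.38−1) = 0.38·1.36·1.946^(-0.62) ≈ 0.3420.
MPK > 0.09, so the economy is dynamically efficient (under-saving).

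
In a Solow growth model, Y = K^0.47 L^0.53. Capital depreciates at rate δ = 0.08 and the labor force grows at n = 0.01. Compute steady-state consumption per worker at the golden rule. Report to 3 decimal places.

c_gold ≈ 2.295

n + δ = 0.01 + 0.08 = 0.09.
Golden rule sets MPK = n+δ: 0.47·k^(0.47−1) = 0.09, so k_gold = (0.47/0.09)^(1/0.53) ≈ 22.6175.
y_gold = 22.6175^0.47 ≈ 4.3310.
c_gold = y_gold − (n+δ)·k_gold = 4.3310 − 0.09·22.6175 ≈ 2.2954.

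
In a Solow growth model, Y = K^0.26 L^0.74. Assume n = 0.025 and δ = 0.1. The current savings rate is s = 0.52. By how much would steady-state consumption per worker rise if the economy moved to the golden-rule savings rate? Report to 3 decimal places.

Break-even investment rate: n + δ = 0.025 + 0.1 = 0.125.
Current steady state (s = 0.52): k* = (0.52/0.125)^(1/0.74) ≈ 6.8646, y* = 6.8646^0.26 ≈ 1.6501, c* = (1−0.52)·1.6501 ≈ 0.7921.
At the golden rule the marginal product of capital equals n+δ: 0.26·k^(0.26−1) = 0.125. Solving, k_gold = (0.26/0.125)^(1/0.74) ≈ 2.6904.
y_gold = 2.6904^0.26 ≈ 1.2935, c_gold = y_gold − 0.125·k_gold ≈ 0.9572.
Gain: Δc = 0.9572 − 0.7921 ≈ 0.1651.

Δc ≈ 0.165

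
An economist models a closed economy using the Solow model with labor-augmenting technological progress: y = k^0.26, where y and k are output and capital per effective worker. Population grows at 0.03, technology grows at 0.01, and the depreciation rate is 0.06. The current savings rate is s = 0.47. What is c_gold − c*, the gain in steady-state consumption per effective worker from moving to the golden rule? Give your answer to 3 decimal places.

Δc ≈ 0.122

The effective depreciation rate is n + g + δ = 0.03 + 0.01 + 0.06 = 0.1.
Current steady state (s = 0.47): k* = (0.47/0.1)^(1/0.74) ≈ 8.0954, y* = 8.0954^0.26 ≈ 1.7224, c* = (1−0.47)·1.7224 ≈ 0.9129.
Maximizing c = f(k) − (n+g+δ)·k gives f'(k) = n+g+δ, i.e. 0.26·k^(0.26−1) = 0.1, so k_gold = (0.26/0.1)^(1/0.74) ≈ 3.6373.
y_gold = 3.6373^0.26 ≈ 1.3989, c_gold = y_gold − 0.1·k_gold ≈ 1.0352.
Gain: Δc = 1.0352 − 0.9129 ≈ 0.1223.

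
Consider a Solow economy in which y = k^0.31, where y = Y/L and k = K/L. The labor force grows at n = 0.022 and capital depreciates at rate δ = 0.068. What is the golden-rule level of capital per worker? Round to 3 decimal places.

k_gold ≈ 6.004

Break-even investment rate: n + δ = 0.022 + 0.068 = 0.09.
Setting f'(k) = n+δ gives 0.31·k^(0.31−1) = 0.09, hence k_gold = (0.31/0.09)^(1/0.69) ≈ 6.0039.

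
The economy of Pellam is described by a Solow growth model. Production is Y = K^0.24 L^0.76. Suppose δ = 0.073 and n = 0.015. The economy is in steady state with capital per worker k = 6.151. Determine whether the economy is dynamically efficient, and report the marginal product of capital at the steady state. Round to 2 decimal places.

Break-even investment rate: n + δ = 0.015 + 0.073 = 0.088.
MPK = 0.24·k^(0.24−1) = 0.24·6.151^(-0.76) ≈ 0.0603.
MPK < 0.088, so the economy is dynamically inefficient (over-saving).

dynamically inefficient; MPK ≈ 0.06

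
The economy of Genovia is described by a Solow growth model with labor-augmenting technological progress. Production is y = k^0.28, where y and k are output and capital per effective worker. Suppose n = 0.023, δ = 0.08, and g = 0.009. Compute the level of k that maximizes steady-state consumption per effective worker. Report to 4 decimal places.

Capital per effective worker breaks even when investment replaces (n + g + δ)·k; here n + g + δ = 0.112.
Golden rule sets MPK = n+g+δ: 0.28·k^(0.28−1) = 0.112, so k_gold = (0.28/0.112)^(1/0.72) ≈ 3.5702.

k_gold ≈ 3.5702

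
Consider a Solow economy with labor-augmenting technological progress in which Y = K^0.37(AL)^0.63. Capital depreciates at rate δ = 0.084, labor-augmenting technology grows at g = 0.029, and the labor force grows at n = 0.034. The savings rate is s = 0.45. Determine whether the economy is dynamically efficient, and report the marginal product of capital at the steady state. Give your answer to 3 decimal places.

Capital per effective worker breaks even when investment replaces (n + g + δ)·k; here n + g + δ = 0.147.
Steady-state k*: s·k^0.37 = 0.147·k gives k* = (0.45/0.147)^(1/0.63) ≈ 5.9056.
MPK = 0.37·5.9056^(-0.63) ≈ 0.1209.
MPK < n+g+δ = 0.147, so the economy is dynamically inefficient (over-saving).

dynamically inefficient; MPK ≈ 0.121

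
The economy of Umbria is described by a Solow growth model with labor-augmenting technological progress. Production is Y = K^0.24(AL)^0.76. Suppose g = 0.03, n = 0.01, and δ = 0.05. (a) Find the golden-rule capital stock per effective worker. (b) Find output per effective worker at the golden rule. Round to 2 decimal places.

(a) k_gold ≈ 3.63; (b) y_gold ≈ 1.36

n + g + δ = 0.01 + 0.03 + 0.05 = 0.09.
Maximizing c = f(k) − (n+g+δ)·k gives f'(k) = n+g+δ, i.e. 0.24·k^(0.24−1) = 0.09, so k_gold = (0.24/0.09)^(1/0.76) ≈ 3.6348.
y_gold = 3.6348^0.24 ≈ 1.3631.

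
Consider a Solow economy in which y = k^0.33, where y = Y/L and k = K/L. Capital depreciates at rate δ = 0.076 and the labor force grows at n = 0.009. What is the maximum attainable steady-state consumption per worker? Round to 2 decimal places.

n + δ = 0.009 + 0.076 = 0.085.
Golden rule sets MPK = n+δ: 0.33·k^(0.33−1) = 0.085, so k_gold = (0.33/0.085)^(1/0.67) ≈ 7.5726.
y_gold = 7.5726^0.33 ≈ 1.9505.
c_gold = y_gold − (n+δ)·k_gold = 1.9505 − 0.085·7.5726 ≈ 1.3069.

c_gold ≈ 1.31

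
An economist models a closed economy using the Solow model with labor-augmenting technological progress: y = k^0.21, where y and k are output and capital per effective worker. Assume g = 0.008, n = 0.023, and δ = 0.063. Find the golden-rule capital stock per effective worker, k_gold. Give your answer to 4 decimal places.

k_gold ≈ 2.7662

Capital per effective worker breaks even when investment replaces (n + g + δ)·k; here n + g + δ = 0.094.
Maximizing c = f(k) − (n+g+δ)·k gives f'(k) = n+g+δ, i.e. 0.21·k^(0.21−1) = 0.094, so k_gold = (0.21/0.094)^(1/0.79) ≈ 2.7662.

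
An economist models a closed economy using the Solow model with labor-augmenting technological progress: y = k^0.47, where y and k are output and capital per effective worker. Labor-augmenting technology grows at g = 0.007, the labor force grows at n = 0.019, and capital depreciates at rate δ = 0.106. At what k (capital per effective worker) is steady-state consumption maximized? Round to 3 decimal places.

The effective depreciation rate is n + g + δ = 0.019 + 0.007 + 0.106 = 0.132.
Setting f'(k) = n+g+δ gives 0.47·k^(0.47−1) = 0.132, hence k_gold = (0.47/0.132)^(1/0.53) ≈ 10.9802.

k_gold ≈ 10.980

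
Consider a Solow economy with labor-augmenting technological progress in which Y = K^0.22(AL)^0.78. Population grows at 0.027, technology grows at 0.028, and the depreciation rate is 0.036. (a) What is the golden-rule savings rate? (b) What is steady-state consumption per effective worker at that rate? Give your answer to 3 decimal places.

Break-even investment rate: n + g + δ = 0.027 + 0.028 + 0.036 = 0.091.
For Cobb-Douglas, s_gold equals capital's share: s_gold = 0.22.
Golden rule sets MPK = n+g+δ: 0.22·k^(0.22−1) = 0.091, so k_gold = (0.22/0.091)^(1/0.78) ≈ 3.1011.
y_gold = 3.1011^0.22 ≈ 1.2827; c_gold = (1−0.22)·y_gold ≈ 1.0005.

(a) s_gold = 0.220; (b) c_gold ≈ 1.001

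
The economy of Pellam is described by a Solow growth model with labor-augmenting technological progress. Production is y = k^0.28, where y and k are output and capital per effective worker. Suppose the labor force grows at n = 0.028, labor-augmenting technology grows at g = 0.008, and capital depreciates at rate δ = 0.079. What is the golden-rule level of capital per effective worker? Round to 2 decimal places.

Capital per effective worker breaks even when investment replaces (n + g + δ)·k; here n + g + δ = 0.115.
Maximizing c = f(k) − (n+g+δ)·k gives f'(k) = n+g+δ, i.e. 0.28·k^(0.28−1) = 0.115, so k_gold = (0.28/0.115)^(1/0.72) ≈ 3.4415.

k_gold ≈ 3.44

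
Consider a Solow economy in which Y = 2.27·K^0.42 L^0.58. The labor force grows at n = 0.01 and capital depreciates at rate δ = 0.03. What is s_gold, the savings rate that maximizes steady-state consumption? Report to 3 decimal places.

The effective depreciation rate is n + δ = 0.01 + 0.03 = 0.04.
At the golden rule MPK = n+δ, and in any Cobb-Douglas steady state s = (n+δ)·k/y = MPK·k/y = capital's share 0.42.

s_gold = 0.420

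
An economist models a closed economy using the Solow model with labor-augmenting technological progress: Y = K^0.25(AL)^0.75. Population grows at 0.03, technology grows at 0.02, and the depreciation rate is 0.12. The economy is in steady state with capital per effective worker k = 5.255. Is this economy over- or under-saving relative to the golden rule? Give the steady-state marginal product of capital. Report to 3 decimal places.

n + g + δ = 0.03 + 0.02 + 0.12 = 0.17.
MPK = 0.25·k^(0.25−1) = 0.25·5.255^(-0.75) ≈ 0.0720.
MPK < 0.17, so the economy is dynamically inefficient (over-saving).

over-saving; MPK ≈ 0.072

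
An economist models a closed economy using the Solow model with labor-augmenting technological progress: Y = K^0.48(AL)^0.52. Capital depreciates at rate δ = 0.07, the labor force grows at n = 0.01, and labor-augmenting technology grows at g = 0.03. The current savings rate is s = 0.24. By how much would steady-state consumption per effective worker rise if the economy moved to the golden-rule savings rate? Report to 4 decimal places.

Δc ≈ 0.4644

Capital per effective worker breaks even when investment replaces (n + g + δ)·k; here n + g + δ = 0.11.
Current steady state (s = 0.24): k* = (0.24/0.11)^(1/0.52) ≈ 4.4831, y* = 4.4831^0.48 ≈ 2.0547, c* = (1−0.24)·2.0547 ≈ 1.5616.
Setting f'(k) = n+g+δ gives 0.48·k^(0.48−1) = 0.11, hence k_gold = (0.48/0.11)^(1/0.52) ≈ 17.0011.
y_gold = 17.0011^0.48 ≈ 3.8961, c_gold = y_gold − 0.11·k_gold ≈ 2.0260.
Gain: Δc = 2.0260 − 1.5616 ≈ 0.4644.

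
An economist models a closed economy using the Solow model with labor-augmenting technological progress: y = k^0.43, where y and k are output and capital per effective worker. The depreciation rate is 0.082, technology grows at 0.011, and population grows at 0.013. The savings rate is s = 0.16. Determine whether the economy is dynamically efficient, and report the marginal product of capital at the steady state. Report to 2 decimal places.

Capital per effective worker breaks even when investment replaces (n + g + δ)·k; here n + g + δ = 0.106.
Steady-state k*: s·k^0.43 = 0.106·k gives k* = (0.16/0.106)^(1/0.57) ≈ 2.0592.
MPK = 0.43·2.0592^(-0.57) ≈ 0.2849.
MPK > n+g+δ = 0.106, so the economy is dynamically efficient (under-saving).

dynamically efficient; MPK ≈ 0.28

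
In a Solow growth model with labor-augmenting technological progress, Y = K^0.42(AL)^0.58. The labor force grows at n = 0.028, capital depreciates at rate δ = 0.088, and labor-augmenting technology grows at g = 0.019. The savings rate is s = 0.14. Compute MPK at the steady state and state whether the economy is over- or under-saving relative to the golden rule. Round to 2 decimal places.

The effective depreciation rate is n + g + δ = 0.028 + 0.019 + 0.088 = 0.135.
Steady-state k*: s·k^0.42 = 0.135·k gives k* = (0.14/0.135)^(1/0.58) ≈ 1.0647.
MPK = 0.42·1.0647^(-0.58) ≈ 0.4050.
MPK > n+g+δ = 0.135, so the economy is dynamically efficient (under-saving).

under-saving; MPK ≈ 0.40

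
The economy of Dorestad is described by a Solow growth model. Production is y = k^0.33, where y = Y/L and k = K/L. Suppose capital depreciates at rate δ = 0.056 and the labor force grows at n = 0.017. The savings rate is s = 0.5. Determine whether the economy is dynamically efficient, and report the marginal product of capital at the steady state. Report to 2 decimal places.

dynamically inefficient; MPK ≈ 0.05

Break-even investment rate: n + δ = 0.017 + 0.056 = 0.073.
Steady-state k*: s·k^0.33 = 0.073·k gives k* = (0.5/0.073)^(1/0.67) ≈ 17.6699.
MPK = 0.33·17.6699^(-0.67) ≈ 0.0482.
MPK < n+δ = 0.073, so the economy is dynamically inefficient (over-saving).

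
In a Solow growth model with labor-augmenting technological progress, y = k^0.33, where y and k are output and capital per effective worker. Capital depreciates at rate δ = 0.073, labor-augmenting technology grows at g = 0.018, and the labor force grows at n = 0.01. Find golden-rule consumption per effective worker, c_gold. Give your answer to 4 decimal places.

c_gold ≈ 1.2004

The effective depreciation rate is n + g + δ = 0.01 + 0.018 + 0.073 = 0.101.
At the golden rule the marginal product of capital equals n+g+δ: 0.33·k^(0.33−1) = 0.101. Solving, k_gold = (0.33/0.101)^(1/0.67) ≈ 5.8540.
y_gold = 5.8540^0.33 ≈ 1.7917.
c_gold = y_gold − (n+g+δ)·k_gold = 1.7917 − 0.101·5.8540 ≈ 1.2004.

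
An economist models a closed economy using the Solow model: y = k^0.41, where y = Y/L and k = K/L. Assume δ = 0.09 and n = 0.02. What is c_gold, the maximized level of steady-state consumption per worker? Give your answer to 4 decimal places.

n + δ = 0.02 + 0.09 = 0.11.
Golden rule sets MPK = n+δ: 0.41·k^(0.41−1) = 0.11, so k_gold = (0.41/0.11)^(1/0.59) ≈ 9.2995.
y_gold = 9.2995^0.41 ≈ 2.4950.
c_gold = y_gold − (n+δ)·k_gold = 2.4950 − 0.11·9.2995 ≈ 1.4720.

c_gold ≈ 1.4720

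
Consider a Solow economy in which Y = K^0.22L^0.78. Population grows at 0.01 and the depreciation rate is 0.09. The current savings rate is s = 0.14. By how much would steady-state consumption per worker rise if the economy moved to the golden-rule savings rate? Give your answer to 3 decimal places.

Δc ≈ 0.029

Capital per worker breaks even when investment replaces (n + δ)·k; here n + δ = 0.1.
Current steady state (s = 0.14): k* = (0.14/0.1)^(1/0.78) ≈ 1.5394, y* = 1.5394^0.22 ≈ 1.0996, c* = (1−0.14)·1.0996 ≈ 0.9456.
At the golden rule the marginal product of capital equals n+δ: 0.22·k^(0.22−1) = 0.1. Solving, k_gold = (0.22/0.1)^(1/0.78) ≈ 2.7479.
y_gold = 2.7479^0.22 ≈ 1.2491, c_gold = y_gold − 0.1·k_gold ≈ 0.9743.
Gain: Δc = 0.9743 − 0.9456 ≈ 0.0286.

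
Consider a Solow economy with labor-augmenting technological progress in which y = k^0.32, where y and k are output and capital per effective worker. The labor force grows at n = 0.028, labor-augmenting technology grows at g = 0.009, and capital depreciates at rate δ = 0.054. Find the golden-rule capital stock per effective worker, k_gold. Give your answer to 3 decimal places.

The effective depreciation rate is n + g + δ = 0.028 + 0.009 + 0.054 = 0.091.
Golden rule sets MPK = n+g+δ: 0.32·k^(0.32−1) = 0.091, so k_gold = (0.32/0.091)^(1/0.68) ≈ 6.3548.

k_gold ≈ 6.355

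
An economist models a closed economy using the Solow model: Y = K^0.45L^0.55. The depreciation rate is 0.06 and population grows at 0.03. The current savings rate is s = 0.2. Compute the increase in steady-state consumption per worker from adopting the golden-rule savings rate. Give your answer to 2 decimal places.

Capital per worker breaks even when investment replaces (n + δ)·k; here n + δ = 0.09.
Current steady state (s = 0.2): k* = (0.2/0.09)^(1/0.55) ≈ 4.2709, y* = 4.2709^0.45 ≈ 1.9219, c* = (1−0.2)·1.9219 ≈ 1.5375.
Maximizing c = f(k) − (n+δ)·k gives f'(k) = n+δ, i.e. 0.45·k^(0.45−1) = 0.09, so k_gold = (0.45/0.09)^(1/0.55) ≈ 18.6575.
y_gold = 18.6575^0.45 ≈ 3.7315, c_gold = y_gold − 0.09·k_gold ≈ 2.0523.
Gain: Δc = 2.0523 − 1.5375 ≈ 0.5148.

Δc ≈ 0.51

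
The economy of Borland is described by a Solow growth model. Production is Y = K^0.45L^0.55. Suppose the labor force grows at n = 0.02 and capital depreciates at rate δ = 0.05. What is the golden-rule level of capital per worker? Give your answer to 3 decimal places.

k_gold ≈ 29.464

The effective depreciation rate is n + δ = 0.02 + 0.05 = 0.07.
Setting f'(k) = n+δ gives 0.45·k^(0.45−1) = 0.07, hence k_gold = (0.45/0.07)^(1/0.55) ≈ 29.4645.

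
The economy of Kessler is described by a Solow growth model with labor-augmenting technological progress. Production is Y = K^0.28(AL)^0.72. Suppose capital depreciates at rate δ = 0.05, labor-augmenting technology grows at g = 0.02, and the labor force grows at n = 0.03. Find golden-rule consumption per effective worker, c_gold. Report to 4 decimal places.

c_gold ≈ 1.0746

Capital per effective worker breaks even when investment replaces (n + g + δ)·k; here n + g + δ = 0.1.
Maximizing c = f(k) − (n+g+δ)·k gives f'(k) = n+g+δ, i.e. 0.28·k^(0.28−1) = 0.1, so k_gold = (0.28/0.1)^(1/0.72) ≈ 4.1788.
y_gold = 4.1788^0.28 ≈ 1.4924.
c_gold = y_gold − (n+g+δ)·k_gold = 1.4924 − 0.1·4.1788 ≈ 1.0746.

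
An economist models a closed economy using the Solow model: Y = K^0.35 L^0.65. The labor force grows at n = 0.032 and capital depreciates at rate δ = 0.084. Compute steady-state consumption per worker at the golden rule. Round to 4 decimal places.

Break-even investment rate: n + δ = 0.032 + 0.084 = 0.116.
Golden rule sets MPK = n+δ: 0.35·k^(0.35−1) = 0.116, so k_gold = (0.35/0.116)^(1/0.65) ≈ 5.4684.
y_gold = 5.4684^0.35 ≈ 1.8124.
c_gold = y_gold − (n+δ)·k_gold = 1.8124 − 0.116·5.4684 ≈ 1.1781.

c_gold ≈ 1.1781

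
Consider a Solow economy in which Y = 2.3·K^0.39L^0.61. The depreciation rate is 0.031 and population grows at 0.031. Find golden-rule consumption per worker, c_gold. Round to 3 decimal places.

Capital per worker breaks even when investment replaces (n + δ)·k; here n + δ = 0.062.
Setting f'(k) = n+δ gives 0.39·2.3·k^(0.39−1) = 0.062, hence k_gold = (0.39·2.3/0.062)^(1/0.61) ≈ 79.8539.
y_gold = 2.3·79.8539^0.39 ≈ 12.6947.
c_gold = y_gold − (n+δ)·k_gold = 12.6947 − 0.062·79.8539 ≈ 7.7438.

c_gold ≈ 7.744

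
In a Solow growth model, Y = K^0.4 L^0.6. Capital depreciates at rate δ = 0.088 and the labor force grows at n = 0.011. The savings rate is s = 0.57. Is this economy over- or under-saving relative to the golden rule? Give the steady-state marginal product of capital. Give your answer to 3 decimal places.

over-saving; MPK ≈ 0.069

Break-even investment rate: n + δ = 0.011 + 0.088 = 0.099.
Steady-state k*: s·k^0.4 = 0.099·k gives k* = (0.57/0.099)^(1/0.6) ≈ 18.4955.
MPK = 0.4·18.4955^(-0.6) ≈ 0.0695.
MPK < n+δ = 0.099, so the economy is dynamically inefficient (over-saving).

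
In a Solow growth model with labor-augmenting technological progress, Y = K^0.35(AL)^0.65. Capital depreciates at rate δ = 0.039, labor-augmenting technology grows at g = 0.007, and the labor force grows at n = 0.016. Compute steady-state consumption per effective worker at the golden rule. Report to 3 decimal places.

n + g + δ = 0.016 + 0.007 + 0.039 = 0.062.
At the golden rule the marginal product of capital equals n+g+δ: 0.35·k^(0.35−1) = 0.062. Solving, k_gold = (0.35/0.062)^(1/0.65) ≈ 14.3359.
y_gold = 14.3359^0.35 ≈ 2.5395.
c_gold = y_gold − (n+g+δ)·k_gold = 2.5395 − 0.062·14.3359 ≈ 1.6507.

c_gold ≈ 1.651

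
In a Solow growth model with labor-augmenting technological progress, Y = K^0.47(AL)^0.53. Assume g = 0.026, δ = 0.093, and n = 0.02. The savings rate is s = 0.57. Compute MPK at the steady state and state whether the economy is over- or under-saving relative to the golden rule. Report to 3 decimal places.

over-saving; MPK ≈ 0.115

Capital per effective worker breaks even when investment replaces (n + g + δ)·k; here n + g + δ = 0.139.
Steady-state k*: s·k^0.47 = 0.139·k gives k* = (0.57/0.139)^(1/0.53) ≈ 14.3331.
MPK = 0.47·14.3331^(-0.53) ≈ 0.1146.
MPK < n+g+δ = 0.139, so the economy is dynamically inefficient (over-saving).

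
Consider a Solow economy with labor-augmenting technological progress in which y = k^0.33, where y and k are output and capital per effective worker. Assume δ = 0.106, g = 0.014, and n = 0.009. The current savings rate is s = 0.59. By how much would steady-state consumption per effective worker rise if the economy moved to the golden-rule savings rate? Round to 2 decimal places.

Δc ≈ 0.20

n + g + δ = 0.009 + 0.014 + 0.106 = 0.129.
Current steady state (s = 0.59): k* = (0.59/0.129)^(1/0.67) ≈ 9.6709, y* = 9.6709^0.33 ≈ 2.1145, c* = (1−0.59)·2.1145 ≈ 0.8669.
Golden rule sets MPK = n+g+δ: 0.33·k^(0.33−1) = 0.129, so k_gold = (0.33/0.129)^(1/0.67) ≈ 4.0630.
y_gold = 4.0630^0.33 ≈ 1.5882, c_gold = y_gold − 0.129·k_gold ≈ 1.0641.
Gain: Δc = 1.0641 − 0.8669 ≈ 0.1972.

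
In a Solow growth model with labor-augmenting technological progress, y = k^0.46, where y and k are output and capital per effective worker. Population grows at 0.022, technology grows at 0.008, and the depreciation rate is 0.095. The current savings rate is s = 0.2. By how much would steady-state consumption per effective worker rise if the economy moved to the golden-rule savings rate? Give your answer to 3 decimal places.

Δc ≈ 0.444

Capital per effective worker breaks even when investment replaces (n + g + δ)·k; here n + g + δ = 0.125.
Current steady state (s = 0.2): k* = (0.2/0.125)^(1/0.54) ≈ 2.3878, y* = 2.3878^0.46 ≈ 1.4924, c* = (1−0.2)·1.4924 ≈ 1.1939.
Setting f'(k) = n+g+δ gives 0.46·k^(0.46−1) = 0.125, hence k_gold = (0.46/0.125)^(1/0.54) ≈ 11.1652.
y_gold = 11.1652^0.46 ≈ 3.0340, c_gold = y_gold − 0.125·k_gold ≈ 1.6384.
Gain: Δc = 1.6384 − 1.1939 ≈ 0.4445.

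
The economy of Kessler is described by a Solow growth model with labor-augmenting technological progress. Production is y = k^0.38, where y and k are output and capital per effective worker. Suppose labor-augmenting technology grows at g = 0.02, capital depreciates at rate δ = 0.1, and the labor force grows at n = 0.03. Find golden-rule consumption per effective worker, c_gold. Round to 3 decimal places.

c_gold ≈ 1.096

Break-even investment rate: n + g + δ = 0.03 + 0.02 + 0.1 = 0.15.
Setting f'(k) = n+g+δ gives 0.38·k^(0.38−1) = 0.15, hence k_gold = (0.38/0.15)^(1/0.62) ≈ 4.4783.
y_gold = 4.4783^0.38 ≈ 1.7678.
c_gold = y_gold − (n+g+δ)·k_gold = 1.7678 − 0.15·4.4783 ≈ 1.0960.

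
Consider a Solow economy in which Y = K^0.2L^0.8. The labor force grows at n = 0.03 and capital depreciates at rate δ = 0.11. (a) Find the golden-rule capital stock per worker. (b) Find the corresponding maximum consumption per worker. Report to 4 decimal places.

The effective depreciation rate is n + δ = 0.03 + 0.11 = 0.14.
Maximizing c = f(k) − (n+δ)·k gives f'(k) = n+δ, i.e. 0.2·k^(0.2−1) = 0.14, so k_gold = (0.2/0.14)^(1/0.8) ≈ 1.5618.
y_gold = 1.5618^0.2 ≈ 1.0933; c_gold = y_gold − 0.14·k_gold ≈ 0.8746.

(a) k_gold ≈ 1.5618; (b) c_gold ≈ 0.8746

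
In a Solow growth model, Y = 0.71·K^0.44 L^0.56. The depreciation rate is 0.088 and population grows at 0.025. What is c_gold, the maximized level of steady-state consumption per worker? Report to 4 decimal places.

The effective depreciation rate is n + δ = 0.025 + 0.088 = 0.113.
Golden rule sets MPK = n+δ: 0.44·0.71·k^(0.44−1) = 0.113, so k_gold = (0.44·0.71/0.113)^(1/0.56) ≈ 6.1465.
y_gold = 0.71·6.1465^0.44 ≈ 1.5785.
c_gold = y_gold − (n+δ)·k_gold = 1.5785 − 0.113·6.1465 ≈ 0.8840.

c_gold ≈ 0.8840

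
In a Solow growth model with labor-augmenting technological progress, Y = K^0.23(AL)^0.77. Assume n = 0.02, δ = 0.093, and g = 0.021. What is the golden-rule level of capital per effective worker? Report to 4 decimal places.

k_gold ≈ 2.0170

Break-even investment rate: n + g + δ = 0.02 + 0.021 + 0.093 = 0.134.
Maximizing c = f(k) − (n+g+δ)·k gives f'(k) = n+g+δ, i.e. 0.23·k^(0.23−1) = 0.134, so k_gold = (0.23/0.134)^(1/0.77) ≈ 2.0170.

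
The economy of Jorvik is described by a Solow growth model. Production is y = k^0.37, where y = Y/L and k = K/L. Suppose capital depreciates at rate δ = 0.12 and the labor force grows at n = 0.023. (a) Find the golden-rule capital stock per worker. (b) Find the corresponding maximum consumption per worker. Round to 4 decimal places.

(a) k_gold ≈ 4.5221; (b) c_gold ≈ 1.1011

Break-even investment rate: n + δ = 0.023 + 0.12 = 0.143.
At the golden rule the marginal product of capital equals n+δ: 0.37·k^(0.37−1) = 0.143. Solving, k_gold = (0.37/0.143)^(1/0.63) ≈ 4.5221.
y_gold = 4.5221^0.37 ≈ 1.7477; c_gold = y_gold − 0.143·k_gold ≈ 1.1011.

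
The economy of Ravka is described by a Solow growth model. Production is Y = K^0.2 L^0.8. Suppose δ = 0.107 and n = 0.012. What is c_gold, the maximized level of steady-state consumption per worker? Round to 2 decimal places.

c_gold ≈ 0.91

Capital per worker breaks even when investment replaces (n + δ)·k; here n + δ = 0.119.
Setting f'(k) = n+δ gives 0.2·k^(0.2−1) = 0.119, hence k_gold = (0.2/0.119)^(1/0.8) ≈ 1.9136.
y_gold = 1.9136^0.2 ≈ 1.1386.
c_gold = y_gold − (n+δ)·k_gold = 1.1386 − 0.119·1.9136 ≈ 0.9109.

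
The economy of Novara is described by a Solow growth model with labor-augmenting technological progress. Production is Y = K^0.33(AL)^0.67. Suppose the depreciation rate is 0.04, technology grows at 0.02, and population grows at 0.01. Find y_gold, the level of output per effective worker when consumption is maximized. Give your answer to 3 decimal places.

y_gold ≈ 2.146

Capital per effective worker breaks even when investment replaces (n + g + δ)·k; here n + g + δ = 0.07.
Setting f'(k) = n+g+δ gives 0.33·k^(0.33−1) = 0.07, hence k_gold = (0.33/0.07)^(1/0.67) ≈ 10.1181.
Output: y_gold = k_gold^0.33 = 10.1181^0.33 ≈ 2.1463.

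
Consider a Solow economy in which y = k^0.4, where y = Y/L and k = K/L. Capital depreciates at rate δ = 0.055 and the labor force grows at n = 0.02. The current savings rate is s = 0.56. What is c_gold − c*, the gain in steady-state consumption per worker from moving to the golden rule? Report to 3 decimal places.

Break-even investment rate: n + δ = 0.02 + 0.055 = 0.075.
Current steady state (s = 0.56): k* = (0.56/0.075)^(1/0.6) ≈ 28.5241, y* = 28.5241^0.4 ≈ 3.8202, c* = (1−0.56)·3.8202 ≈ 1.6809.
Golden rule sets MPK = n+δ: 0.4·k^(0.4−1) = 0.075, so k_gold = (0.4/0.075)^(1/0.6) ≈ 16.2804.
y_gold = 16.2804^0.4 ≈ 3.0526, c_gold = y_gold − 0.075·k_gold ≈ 1.8315.
Gain: Δc = 1.8315 − 1.6809 ≈ 0.1507.

Δc ≈ 0.151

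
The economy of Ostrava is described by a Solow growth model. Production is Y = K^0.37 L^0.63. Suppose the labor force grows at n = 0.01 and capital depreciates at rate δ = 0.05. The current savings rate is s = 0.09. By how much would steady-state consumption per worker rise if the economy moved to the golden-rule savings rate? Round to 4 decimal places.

Δc ≈ 0.6791

The effective depreciation rate is n + δ = 0.01 + 0.05 = 0.06.
Current steady state (s = 0.09): k* = (0.09/0.06)^(1/0.63) ≈ 1.9033, y* = 1.9033^0.37 ≈ 1.2689, c* = (1−0.09)·1.2689 ≈ 1.1547.
At the golden rule the marginal product of capital equals n+δ: 0.37·k^(0.37−1) = 0.06. Solving, k_gold = (0.37/0.06)^(1/0.63) ≈ 17.9493.
y_gold = 17.9493^0.37 ≈ 2.9107, c_gold = y_gold − 0.06·k_gold ≈ 1.8337.
Gain: Δc = 1.8337 − 1.1547 ≈ 0.6791.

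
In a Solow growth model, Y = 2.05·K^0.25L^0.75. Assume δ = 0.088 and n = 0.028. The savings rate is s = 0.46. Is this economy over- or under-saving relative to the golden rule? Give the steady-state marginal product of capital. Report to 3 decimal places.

over-saving; MPK ≈ 0.063

The effective depreciation rate is n + δ = 0.028 + 0.088 = 0.116.
Steady-state k*: s·A·k^0.25 = 0.116·k gives k* = (0.46·2.05/0.116)^(1/0.75) ≈ 16.3458.
MPK = 0.25·2.05·16.3458^(-0.75) ≈ 0.0630.
MPK < n+δ = 0.116, so the economy is dynamically inefficient (over-saving).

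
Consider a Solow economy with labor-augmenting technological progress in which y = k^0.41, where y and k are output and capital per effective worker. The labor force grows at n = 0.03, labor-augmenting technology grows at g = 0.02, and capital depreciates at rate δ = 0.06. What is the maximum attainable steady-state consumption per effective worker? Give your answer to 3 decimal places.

The effective depreciation rate is n + g + δ = 0.03 + 0.02 + 0.06 = 0.11.
Setting f'(k) = n+g+δ gives 0.41·k^(0.41−1) = 0.11, hence k_gold = (0.41/0.11)^(1/0.59) ≈ 9.2995.
y_gold = 9.2995^0.41 ≈ 2.4950.
c_gold = y_gold − (n+g+δ)·k_gold = 2.4950 − 0.11·9.2995 ≈ 1.4720.

c_gold ≈ 1.472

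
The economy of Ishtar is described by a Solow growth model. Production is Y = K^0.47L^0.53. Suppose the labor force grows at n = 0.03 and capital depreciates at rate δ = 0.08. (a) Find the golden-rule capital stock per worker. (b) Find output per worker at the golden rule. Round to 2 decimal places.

n + δ = 0.03 + 0.08 = 0.11.
Maximizing c = f(k) − (n+δ)·k gives f'(k) = n+δ, i.e. 0.47·k^(0.47−1) = 0.11, so k_gold = (0.47/0.11)^(1/0.53) ≈ 15.4885.
y_gold = 15.4885^0.47 ≈ 3.6250.

(a) k_gold ≈ 15.49; (b) y_gold ≈ 3.62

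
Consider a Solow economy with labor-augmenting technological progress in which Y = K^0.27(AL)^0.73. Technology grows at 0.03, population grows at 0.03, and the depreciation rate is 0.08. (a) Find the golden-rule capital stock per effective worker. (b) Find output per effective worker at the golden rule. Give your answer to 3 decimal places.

n + g + δ = 0.03 + 0.03 + 0.08 = 0.14.
Setting f'(k) = n+g+δ gives 0.27·k^(0.27−1) = 0.14, hence k_gold = (0.27/0.14)^(1/0.73) ≈ 2.4589.
y_gold = 2.4589^0.27 ≈ 1.2750.

(a) k_gold ≈ 2.459; (b) y_gold ≈ 1.275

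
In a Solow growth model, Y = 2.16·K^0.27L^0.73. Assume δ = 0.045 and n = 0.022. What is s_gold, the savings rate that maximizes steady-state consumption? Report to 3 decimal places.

Capital per worker breaks even when investment replaces (n + δ)·k; here n + δ = 0.067.
At the golden rule MPK = n+δ, and in any Cobb-Douglas steady state s = (n+δ)·k/y = MPK·k/y = capital's share 0.27.

s_gold = 0.270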